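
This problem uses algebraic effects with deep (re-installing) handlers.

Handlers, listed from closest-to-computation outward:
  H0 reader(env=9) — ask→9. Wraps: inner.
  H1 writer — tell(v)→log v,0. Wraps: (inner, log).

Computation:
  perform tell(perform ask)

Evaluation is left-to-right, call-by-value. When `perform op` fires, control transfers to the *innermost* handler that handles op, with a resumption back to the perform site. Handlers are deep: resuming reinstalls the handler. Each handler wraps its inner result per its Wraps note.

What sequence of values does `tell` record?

Answer: (9)

Evaluation trace:
ask @ H0 ⇒ 9
tell(9) @ H1 ⇒ log+=9
H0 returns 0
H1 returns (0, (9))
= (0, (9))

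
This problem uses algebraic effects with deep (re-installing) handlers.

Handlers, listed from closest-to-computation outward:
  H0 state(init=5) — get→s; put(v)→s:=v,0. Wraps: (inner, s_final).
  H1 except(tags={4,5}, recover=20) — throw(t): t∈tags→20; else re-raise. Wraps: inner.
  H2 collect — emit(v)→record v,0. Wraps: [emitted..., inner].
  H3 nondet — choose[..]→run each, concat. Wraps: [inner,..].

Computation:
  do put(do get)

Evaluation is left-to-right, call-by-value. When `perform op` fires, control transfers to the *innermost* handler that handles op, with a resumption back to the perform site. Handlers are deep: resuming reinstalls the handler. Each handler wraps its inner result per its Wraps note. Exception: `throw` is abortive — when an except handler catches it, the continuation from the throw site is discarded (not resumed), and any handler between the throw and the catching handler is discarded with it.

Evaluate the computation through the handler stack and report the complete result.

Answer: [[(0, 5)]]

Working:
get @ H0 ⇒ 5
put(5) @ H0 ⇒ s:=5
H0 returns (0, 5)
H1 returns (0, 5)
H2 returns [(0, 5)]
H3 returns [[(0, 5)]]
= [[(0, 5)]]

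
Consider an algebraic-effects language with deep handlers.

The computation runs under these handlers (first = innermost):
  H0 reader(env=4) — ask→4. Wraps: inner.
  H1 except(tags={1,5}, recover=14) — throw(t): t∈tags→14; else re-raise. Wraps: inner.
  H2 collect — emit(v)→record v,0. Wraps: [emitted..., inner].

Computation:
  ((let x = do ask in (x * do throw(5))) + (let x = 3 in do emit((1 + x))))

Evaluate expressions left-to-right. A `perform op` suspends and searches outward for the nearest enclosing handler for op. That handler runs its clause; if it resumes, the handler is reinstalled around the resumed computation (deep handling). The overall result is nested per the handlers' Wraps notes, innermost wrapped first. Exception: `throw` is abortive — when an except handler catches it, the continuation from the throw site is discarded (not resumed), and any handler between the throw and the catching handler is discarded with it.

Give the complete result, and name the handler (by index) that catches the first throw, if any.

Answer: [14] ; first throw caught by: H1

Working:
ask @ H0 ⇒ 4
throw(5) @ H1 caught ⇒ 14
H2 returns [14]
= [14]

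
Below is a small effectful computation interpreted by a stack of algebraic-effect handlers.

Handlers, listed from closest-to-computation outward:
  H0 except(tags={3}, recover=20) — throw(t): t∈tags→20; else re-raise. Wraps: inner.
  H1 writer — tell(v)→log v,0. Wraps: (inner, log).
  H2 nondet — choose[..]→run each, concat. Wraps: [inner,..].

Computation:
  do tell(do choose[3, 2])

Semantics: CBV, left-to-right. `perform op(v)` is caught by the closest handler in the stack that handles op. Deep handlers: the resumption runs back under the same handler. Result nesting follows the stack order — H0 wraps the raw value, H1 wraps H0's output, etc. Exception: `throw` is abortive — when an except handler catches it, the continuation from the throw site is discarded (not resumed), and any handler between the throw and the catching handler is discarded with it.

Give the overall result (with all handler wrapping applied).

Working:
choose[3, 2] @ H2
  branch[0] choose=3:
    tell(3) @ H1 ⇒ log+=3
    H0 returns 0
    H1 returns (0, (3))
    H2 returns [(0, (3))]
  branch[1] choose=2:
    tell(2) @ H1 ⇒ log+=2
    H0 returns 0
    H1 returns (0, (2))
    H2 returns [(0, (2))]
= [(0, (3)), (0, (2))]

Answer: [(0, (3)), (0, (2))]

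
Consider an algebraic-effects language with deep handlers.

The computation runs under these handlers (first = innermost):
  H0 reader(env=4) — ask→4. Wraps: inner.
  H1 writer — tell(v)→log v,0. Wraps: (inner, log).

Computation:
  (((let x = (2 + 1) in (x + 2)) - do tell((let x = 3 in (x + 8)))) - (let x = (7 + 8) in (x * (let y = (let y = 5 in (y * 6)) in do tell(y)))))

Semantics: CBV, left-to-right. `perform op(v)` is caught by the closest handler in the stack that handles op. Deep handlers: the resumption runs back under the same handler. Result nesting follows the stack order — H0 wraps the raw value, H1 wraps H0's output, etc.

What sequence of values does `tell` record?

Evaluation trace:
tell(11) @ H1 ⇒ log+=11
tell(30) @ H1 ⇒ log+=30
H0 returns 5
H1 returns (5, (11, 30))
= (5, (11, 30))

Answer: (11, 30)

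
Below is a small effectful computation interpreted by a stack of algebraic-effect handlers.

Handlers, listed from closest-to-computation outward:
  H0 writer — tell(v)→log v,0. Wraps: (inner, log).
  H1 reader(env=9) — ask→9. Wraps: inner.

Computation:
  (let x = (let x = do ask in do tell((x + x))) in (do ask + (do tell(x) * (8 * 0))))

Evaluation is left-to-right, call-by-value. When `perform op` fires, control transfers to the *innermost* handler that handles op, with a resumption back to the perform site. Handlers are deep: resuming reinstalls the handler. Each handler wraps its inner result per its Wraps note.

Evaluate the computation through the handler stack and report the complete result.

Answer: (9, (18, 0))

Evaluation trace:
ask @ H1 ⇒ 9
tell(18) @ H0 ⇒ log+=18
ask @ H1 ⇒ 9
tell(0) @ H0 ⇒ log+=0
H0 returns (9, (18, 0))
H1 returns (9, (18, 0))
= (9, (18, 0))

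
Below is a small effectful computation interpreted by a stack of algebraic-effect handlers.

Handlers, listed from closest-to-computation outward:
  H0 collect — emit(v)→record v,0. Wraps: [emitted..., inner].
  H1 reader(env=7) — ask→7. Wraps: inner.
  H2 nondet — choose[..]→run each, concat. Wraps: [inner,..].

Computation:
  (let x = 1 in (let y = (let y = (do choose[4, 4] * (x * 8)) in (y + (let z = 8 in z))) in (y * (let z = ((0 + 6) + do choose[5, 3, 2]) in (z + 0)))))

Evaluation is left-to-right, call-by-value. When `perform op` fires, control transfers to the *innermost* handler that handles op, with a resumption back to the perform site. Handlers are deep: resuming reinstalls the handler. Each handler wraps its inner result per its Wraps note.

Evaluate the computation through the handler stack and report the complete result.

Working:
choose[4, 4] @ H2
  branch[0] choose=4:
    choose[5, 3, 2] @ H2
      branch[0] choose=5:
        H0 returns [440]
        H1 returns [440]
        H2 returns [[440]]
      branch[1] choose=3:
        H0 returns [360]
        H1 returns [360]
        H2 returns [[360]]
      branch[2] choose=2:
        H0 returns [320]
        H1 returns [320]
        H2 returns [[320]]
  branch[1] choose=4:
    choose[5, 3, 2] @ H2
      branch[0] choose=5:
        H0 returns [440]
        H1 returns [440]
        H2 returns [[440]]
      branch[1] choose=3:
        H0 returns [360]
        H1 returns [360]
        H2 returns [[360]]
      branch[2] choose=2:
        H0 returns [320]
        H1 returns [320]
        H2 returns [[320]]
= [[440], [360], [320], [440], [360], [320]]

Answer: [[440], [360], [320], [440], [360], [320]]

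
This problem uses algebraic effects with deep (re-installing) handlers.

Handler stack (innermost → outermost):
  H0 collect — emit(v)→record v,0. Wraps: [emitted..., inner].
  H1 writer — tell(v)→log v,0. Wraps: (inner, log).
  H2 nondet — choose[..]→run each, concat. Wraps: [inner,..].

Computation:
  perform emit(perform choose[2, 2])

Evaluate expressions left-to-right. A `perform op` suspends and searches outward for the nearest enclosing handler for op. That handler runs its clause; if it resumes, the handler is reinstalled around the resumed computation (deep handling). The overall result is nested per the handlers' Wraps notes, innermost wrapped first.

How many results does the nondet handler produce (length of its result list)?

Working:
choose[2, 2] @ H2
  branch[0] choose=2:
    emit(2) @ H0 ⇒ out+=2
    H0 returns [2, 0]
    H1 returns ([2, 0], ())
    H2 returns [([2, 0], ())]
  branch[1] choose=2:
    emit(2) @ H0 ⇒ out+=2
    H0 returns [2, 0]
    H1 returns ([2, 0], ())
    H2 returns [([2, 0], ())]
= [([2, 0], ()), ([2, 0], ())]

Answer: 2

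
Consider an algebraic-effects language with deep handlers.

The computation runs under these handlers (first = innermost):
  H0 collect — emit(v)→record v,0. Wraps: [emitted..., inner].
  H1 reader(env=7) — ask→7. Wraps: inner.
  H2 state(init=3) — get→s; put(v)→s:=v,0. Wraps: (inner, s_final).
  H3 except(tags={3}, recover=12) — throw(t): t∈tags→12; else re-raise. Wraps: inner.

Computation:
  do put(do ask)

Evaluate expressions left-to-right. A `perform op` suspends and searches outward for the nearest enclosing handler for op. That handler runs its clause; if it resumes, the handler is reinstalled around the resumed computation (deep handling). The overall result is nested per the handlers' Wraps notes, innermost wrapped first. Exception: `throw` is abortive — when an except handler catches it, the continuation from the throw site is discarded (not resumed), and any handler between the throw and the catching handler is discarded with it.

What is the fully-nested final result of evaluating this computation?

Step-by-step:
ask @ H1 ⇒ 7
put(7) @ H2 ⇒ s:=7
H0 returns [0]
H1 returns [0]
H2 returns ([0], 7)
H3 returns ([0], 7)
= ([0], 7)

Answer: ([0], 7)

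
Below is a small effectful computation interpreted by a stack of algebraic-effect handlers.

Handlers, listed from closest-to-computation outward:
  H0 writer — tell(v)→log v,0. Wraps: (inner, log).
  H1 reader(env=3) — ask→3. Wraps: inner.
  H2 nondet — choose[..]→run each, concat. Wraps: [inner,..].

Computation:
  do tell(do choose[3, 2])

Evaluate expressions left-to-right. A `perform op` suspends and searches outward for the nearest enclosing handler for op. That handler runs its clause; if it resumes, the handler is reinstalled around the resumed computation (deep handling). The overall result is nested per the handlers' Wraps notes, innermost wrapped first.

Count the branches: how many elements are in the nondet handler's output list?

Working:
choose[3, 2] @ H2
  branch[0] choose=3:
    tell(3) @ H0 ⇒ log+=3
    H0 returns (0, (3))
    H1 returns (0, (3))
    H2 returns [(0, (3))]
  branch[1] choose=2:
    tell(2) @ H0 ⇒ log+=2
    H0 returns (0, (2))
    H1 returns (0, (2))
    H2 returns [(0, (2))]
= [(0, (3)), (0, (2))]

Answer: 2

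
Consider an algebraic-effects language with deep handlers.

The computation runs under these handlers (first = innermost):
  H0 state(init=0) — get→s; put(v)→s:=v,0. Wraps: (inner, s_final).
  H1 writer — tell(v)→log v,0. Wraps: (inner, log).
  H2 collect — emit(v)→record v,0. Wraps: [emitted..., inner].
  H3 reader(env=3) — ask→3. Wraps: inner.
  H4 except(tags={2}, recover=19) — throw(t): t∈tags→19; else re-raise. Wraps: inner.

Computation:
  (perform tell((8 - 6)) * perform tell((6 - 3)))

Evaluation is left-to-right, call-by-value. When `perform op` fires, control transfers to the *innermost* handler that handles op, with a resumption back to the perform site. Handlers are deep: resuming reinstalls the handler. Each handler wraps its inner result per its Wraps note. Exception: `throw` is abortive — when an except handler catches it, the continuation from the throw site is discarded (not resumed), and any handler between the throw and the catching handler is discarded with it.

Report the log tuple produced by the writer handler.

Evaluation trace:
tell(2) @ H1 ⇒ log+=2
tell(3) @ H1 ⇒ log+=3
H0 returns (0, 0)
H1 returns ((0, 0), (2, 3))
H2 returns [((0, 0), (2, 3))]
H3 returns [((0, 0), (2, 3))]
H4 returns [((0, 0), (2, 3))]
= [((0, 0), (2, 3))]

Answer: (2, 3)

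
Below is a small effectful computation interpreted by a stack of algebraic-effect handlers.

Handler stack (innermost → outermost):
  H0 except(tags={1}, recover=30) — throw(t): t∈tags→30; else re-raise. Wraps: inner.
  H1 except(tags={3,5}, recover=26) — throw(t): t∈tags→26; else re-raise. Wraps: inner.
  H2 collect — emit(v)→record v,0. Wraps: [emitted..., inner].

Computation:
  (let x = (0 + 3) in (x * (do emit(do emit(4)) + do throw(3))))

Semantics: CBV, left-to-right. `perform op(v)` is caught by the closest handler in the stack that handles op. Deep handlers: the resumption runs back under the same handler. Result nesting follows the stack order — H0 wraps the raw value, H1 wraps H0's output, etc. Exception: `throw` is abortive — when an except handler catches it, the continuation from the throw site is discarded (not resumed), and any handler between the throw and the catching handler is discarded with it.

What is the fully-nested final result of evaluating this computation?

Evaluation trace:
emit(4) @ H2 ⇒ out+=4
emit(0) @ H2 ⇒ out+=0
throw(3) @ H0 re-raised
throw(3) @ H1 caught ⇒ 26
H2 returns [4, 0, 26]
= [4, 0, 26]

Answer: [4, 0, 26]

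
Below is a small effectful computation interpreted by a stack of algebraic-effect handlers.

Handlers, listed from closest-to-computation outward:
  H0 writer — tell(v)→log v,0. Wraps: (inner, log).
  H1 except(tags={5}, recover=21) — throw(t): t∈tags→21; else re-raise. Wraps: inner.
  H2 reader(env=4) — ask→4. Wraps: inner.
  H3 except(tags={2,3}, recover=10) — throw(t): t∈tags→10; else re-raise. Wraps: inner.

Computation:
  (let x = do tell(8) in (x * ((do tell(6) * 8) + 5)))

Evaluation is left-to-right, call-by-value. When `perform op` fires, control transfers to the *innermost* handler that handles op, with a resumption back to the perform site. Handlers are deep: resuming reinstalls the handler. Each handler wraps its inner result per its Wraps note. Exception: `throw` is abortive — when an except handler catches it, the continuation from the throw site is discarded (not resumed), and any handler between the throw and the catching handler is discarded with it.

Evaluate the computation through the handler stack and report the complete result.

Step-by-step:
tell(8) @ H0 ⇒ log+=8
tell(6) @ H0 ⇒ log+=6
H0 returns (0, (8, 6))
H1 returns (0, (8, 6))
H2 returns (0, (8, 6))
H3 returns (0, (8, 6))
= (0, (8, 6))

Answer: (0, (8, 6))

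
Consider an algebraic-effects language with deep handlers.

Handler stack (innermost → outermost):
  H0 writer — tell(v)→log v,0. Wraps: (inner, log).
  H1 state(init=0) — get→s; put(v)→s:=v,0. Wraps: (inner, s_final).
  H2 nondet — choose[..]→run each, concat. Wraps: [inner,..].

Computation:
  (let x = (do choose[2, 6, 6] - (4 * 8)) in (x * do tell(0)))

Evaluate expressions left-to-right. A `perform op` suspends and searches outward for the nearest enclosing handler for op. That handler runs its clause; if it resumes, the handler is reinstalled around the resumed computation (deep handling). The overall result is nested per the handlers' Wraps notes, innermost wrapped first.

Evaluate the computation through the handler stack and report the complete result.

Answer: [((0, (0)), 0), ((0, (0)), 0), ((0, (0)), 0)]

Working:
choose[2, 6, 6] @ H2
  branch[0] choose=2:
    tell(0) @ H0 ⇒ log+=0
    H0 returns (0, (0))
    H1 returns ((0, (0)), 0)
    H2 returns [((0, (0)), 0)]
  branch[1] choose=6:
    tell(0) @ H0 ⇒ log+=0
    H0 returns (0, (0))
    H1 returns ((0, (0)), 0)
    H2 returns [((0, (0)), 0)]
  branch[2] choose=6:
    tell(0) @ H0 ⇒ log+=0
    H0 returns (0, (0))
    H1 returns ((0, (0)), 0)
    H2 returns [((0, (0)), 0)]
= [((0, (0)), 0), ((0, (0)), 0), ((0, (0)), 0)]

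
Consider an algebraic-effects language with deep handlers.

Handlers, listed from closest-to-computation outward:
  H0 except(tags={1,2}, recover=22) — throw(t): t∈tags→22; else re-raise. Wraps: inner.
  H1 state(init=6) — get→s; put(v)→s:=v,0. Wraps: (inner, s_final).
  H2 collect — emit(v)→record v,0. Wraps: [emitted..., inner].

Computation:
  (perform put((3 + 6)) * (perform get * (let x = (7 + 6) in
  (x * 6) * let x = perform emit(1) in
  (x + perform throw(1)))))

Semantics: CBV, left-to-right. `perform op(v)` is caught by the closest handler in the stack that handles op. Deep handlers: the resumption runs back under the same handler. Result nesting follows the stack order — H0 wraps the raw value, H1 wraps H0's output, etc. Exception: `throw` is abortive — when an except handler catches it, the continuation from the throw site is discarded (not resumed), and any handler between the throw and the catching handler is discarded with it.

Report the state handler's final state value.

Answer: 9

Working:
put(9) @ H1 ⇒ s:=9
get @ H1 ⇒ 9
emit(1) @ H2 ⇒ out+=1
throw(1) @ H0 caught ⇒ 22
H1 returns (22, 9)
H2 returns [1, (22, 9)]
= [1, (22, 9)]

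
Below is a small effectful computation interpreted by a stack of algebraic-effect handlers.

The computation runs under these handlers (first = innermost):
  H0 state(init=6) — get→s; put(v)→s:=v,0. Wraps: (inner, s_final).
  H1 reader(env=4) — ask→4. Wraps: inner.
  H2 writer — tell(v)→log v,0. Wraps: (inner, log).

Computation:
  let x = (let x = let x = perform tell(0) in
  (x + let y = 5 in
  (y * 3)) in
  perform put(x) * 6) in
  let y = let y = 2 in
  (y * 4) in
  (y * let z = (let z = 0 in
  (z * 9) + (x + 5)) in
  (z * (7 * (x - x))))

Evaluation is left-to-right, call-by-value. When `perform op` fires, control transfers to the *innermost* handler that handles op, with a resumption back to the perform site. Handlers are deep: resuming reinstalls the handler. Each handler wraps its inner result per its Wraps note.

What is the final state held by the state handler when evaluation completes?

Answer: 15

Evaluation trace:
tell(0) @ H2 ⇒ log+=0
put(15) @ H0 ⇒ s:=15
H0 returns (0, 15)
H1 returns (0, 15)
H2 returns ((0, 15), (0))
= ((0, 15), (0))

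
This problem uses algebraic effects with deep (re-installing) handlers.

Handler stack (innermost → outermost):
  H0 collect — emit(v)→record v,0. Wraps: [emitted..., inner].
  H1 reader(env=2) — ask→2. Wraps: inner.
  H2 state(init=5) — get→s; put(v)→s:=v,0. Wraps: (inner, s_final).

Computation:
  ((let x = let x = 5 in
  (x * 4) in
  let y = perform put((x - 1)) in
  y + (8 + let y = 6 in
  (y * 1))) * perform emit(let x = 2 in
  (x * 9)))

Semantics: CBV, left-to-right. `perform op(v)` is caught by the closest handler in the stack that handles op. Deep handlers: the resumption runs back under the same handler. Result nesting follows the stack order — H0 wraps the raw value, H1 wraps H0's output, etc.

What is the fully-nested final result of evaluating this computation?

Answer: ([18, 0], 19)

Working:
put(19) @ H2 ⇒ s:=19
emit(18) @ H0 ⇒ out+=18
H0 returns [18, 0]
H1 returns [18, 0]
H2 returns ([18, 0], 19)
= ([18, 0], 19)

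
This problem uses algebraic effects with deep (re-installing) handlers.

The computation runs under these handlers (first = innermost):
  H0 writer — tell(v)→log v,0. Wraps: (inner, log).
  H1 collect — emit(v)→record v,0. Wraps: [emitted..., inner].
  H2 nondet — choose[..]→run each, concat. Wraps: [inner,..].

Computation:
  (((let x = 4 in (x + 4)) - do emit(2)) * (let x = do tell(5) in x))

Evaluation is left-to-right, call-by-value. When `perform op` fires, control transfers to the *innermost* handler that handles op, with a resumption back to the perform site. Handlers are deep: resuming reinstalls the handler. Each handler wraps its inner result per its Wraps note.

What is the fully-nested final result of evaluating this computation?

Answer: [[2, (0, (5))]]

Step-by-step:
emit(2) @ H1 ⇒ out+=2
tell(5) @ H0 ⇒ log+=5
H0 returns (0, (5))
H1 returns [2, (0, (5))]
H2 returns [[2, (0, (5))]]
= [[2, (0, (5))]]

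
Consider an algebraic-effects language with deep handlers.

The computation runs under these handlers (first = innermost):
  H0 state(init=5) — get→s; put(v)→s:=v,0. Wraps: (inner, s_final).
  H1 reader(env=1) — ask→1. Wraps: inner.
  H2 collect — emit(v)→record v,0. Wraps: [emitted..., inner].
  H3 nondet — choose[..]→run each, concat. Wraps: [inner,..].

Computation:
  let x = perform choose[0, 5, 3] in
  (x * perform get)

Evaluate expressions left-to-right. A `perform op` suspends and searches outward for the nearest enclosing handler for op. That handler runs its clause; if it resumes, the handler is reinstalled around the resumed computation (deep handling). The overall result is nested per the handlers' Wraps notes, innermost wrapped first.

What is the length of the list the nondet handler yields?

Answer: 3

Step-by-step:
choose[0, 5, 3] @ H3
  branch[0] choose=0:
    get @ H0 ⇒ 5
    H0 returns (0, 5)
    H1 returns (0, 5)
    H2 returns [(0, 5)]
    H3 returns [[(0, 5)]]
  branch[1] choose=5:
    get @ H0 ⇒ 5
    H0 returns (25, 5)
    H1 returns (25, 5)
    H2 returns [(25, 5)]
    H3 returns [[(25, 5)]]
  branch[2] choose=3:
    get @ H0 ⇒ 5
    H0 returns (15, 5)
    H1 returns (15, 5)
    H2 returns [(15, 5)]
    H3 returns [[(15, 5)]]
= [[(0, 5)], [(25, 5)], [(15, 5)]]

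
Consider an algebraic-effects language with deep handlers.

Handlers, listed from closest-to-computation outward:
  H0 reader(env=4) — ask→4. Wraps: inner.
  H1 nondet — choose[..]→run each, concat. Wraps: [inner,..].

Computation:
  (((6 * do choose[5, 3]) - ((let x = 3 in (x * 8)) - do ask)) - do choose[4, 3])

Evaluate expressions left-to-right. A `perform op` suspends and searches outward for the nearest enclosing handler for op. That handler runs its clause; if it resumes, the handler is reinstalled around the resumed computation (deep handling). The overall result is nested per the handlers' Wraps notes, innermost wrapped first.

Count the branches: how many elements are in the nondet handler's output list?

Answer: 4

Evaluation trace:
choose[5, 3] @ H1
  branch[0] choose=5:
    ask @ H0 ⇒ 4
    choose[4, 3] @ H1
      branch[0] choose=4:
        H0 returns 6
        H1 returns [6]
      branch[1] choose=3:
        H0 returns 7
        H1 returns [7]
  branch[1] choose=3:
    ask @ H0 ⇒ 4
    choose[4, 3] @ H1
      branch[0] choose=4:
        H0 returns -6
        H1 returns [-6]
      branch[1] choose=3:
        H0 returns -5
        H1 returns [-5]
= [6, 7, -6, -5]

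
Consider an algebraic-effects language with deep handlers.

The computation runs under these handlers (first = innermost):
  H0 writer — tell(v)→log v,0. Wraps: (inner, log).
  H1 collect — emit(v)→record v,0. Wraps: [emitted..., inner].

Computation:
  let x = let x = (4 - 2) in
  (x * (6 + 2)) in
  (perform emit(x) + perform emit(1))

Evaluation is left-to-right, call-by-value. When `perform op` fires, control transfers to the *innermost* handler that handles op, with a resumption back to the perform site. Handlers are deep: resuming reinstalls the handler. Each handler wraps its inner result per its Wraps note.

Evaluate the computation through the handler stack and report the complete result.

Answer: [16, 1, (0, ())]

Evaluation trace:
emit(16) @ H1 ⇒ out+=16
emit(1) @ H1 ⇒ out+=1
H0 returns (0, ())
H1 returns [16, 1, (0, ())]
= [16, 1, (0, ())]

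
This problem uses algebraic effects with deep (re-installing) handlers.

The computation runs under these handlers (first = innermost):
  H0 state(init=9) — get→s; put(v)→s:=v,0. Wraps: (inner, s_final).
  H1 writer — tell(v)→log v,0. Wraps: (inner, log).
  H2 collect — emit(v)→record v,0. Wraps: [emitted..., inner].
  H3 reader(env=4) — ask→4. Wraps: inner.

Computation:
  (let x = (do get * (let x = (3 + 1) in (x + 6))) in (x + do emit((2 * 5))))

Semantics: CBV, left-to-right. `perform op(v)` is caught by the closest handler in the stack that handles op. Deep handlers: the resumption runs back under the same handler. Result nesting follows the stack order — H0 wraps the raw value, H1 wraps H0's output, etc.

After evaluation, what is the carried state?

Answer: 9

Working:
get @ H0 ⇒ 9
emit(10) @ H2 ⇒ out+=10
H0 returns (90, 9)
H1 returns ((90, 9), ())
H2 returns [10, ((90, 9), ())]
H3 returns [10, ((90, 9), ())]
= [10, ((90, 9), ())]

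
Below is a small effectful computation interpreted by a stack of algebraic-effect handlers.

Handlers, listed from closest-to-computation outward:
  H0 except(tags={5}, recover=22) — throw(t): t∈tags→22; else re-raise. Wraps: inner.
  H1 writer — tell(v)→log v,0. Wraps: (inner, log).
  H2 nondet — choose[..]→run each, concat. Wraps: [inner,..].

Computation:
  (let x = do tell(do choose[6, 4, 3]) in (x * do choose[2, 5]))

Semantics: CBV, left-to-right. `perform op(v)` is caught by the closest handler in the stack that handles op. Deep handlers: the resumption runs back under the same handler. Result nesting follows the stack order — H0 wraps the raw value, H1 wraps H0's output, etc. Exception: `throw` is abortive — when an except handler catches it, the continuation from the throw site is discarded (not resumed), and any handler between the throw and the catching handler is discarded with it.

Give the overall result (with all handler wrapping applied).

Answer: [(0, (6)), (0, (6)), (0, (4)), (0, (4)), (0, (3)), (0, (3))]

Evaluation trace:
choose[6, 4, 3] @ H2
  branch[0] choose=6:
    tell(6) @ H1 ⇒ log+=6
    choose[2, 5] @ H2
      branch[0] choose=2:
        H0 returns 0
        H1 returns (0, (6))
        H2 returns [(0, (6))]
      branch[1] choose=5:
        H0 returns 0
        H1 returns (0, (6))
        H2 returns [(0, (6))]
  branch[1] choose=4:
    tell(4) @ H1 ⇒ log+=4
    choose[2, 5] @ H2
      branch[0] choose=2:
        H0 returns 0
        H1 returns (0, (4))
        H2 returns [(0, (4))]
      branch[1] choose=5:
        H0 returns 0
        H1 returns (0, (4))
        H2 returns [(0, (4))]
  branch[2] choose=3:
    tell(3) @ H1 ⇒ log+=3
    choose[2, 5] @ H2
      branch[0] choose=2:
        H0 returns 0
        H1 returns (0, (3))
        H2 returns [(0, (3))]
      branch[1] choose=5:
        H0 returns 0
        H1 returns (0, (3))
        H2 returns [(0, (3))]
= [(0, (6)), (0, (6)), (0, (4)), (0, (4)), (0, (3)), (0, (3))]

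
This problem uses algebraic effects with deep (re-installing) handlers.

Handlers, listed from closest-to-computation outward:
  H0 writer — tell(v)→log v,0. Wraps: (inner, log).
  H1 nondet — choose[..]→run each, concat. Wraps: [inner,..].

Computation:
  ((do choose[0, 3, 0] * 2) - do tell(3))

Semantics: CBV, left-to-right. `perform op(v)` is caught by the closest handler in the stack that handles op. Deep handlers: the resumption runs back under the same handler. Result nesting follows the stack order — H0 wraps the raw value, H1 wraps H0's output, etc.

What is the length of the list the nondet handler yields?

Working:
choose[0, 3, 0] @ H1
  branch[0] choose=0:
    tell(3) @ H0 ⇒ log+=3
    H0 returns (0, (3))
    H1 returns [(0, (3))]
  branch[1] choose=3:
    tell(3) @ H0 ⇒ log+=3
    H0 returns (6, (3))
    H1 returns [(6, (3))]
  branch[2] choose=0:
    tell(3) @ H0 ⇒ log+=3
    H0 returns (0, (3))
    H1 returns [(0, (3))]
= [(0, (3)), (6, (3)), (0, (3))]

Answer: 3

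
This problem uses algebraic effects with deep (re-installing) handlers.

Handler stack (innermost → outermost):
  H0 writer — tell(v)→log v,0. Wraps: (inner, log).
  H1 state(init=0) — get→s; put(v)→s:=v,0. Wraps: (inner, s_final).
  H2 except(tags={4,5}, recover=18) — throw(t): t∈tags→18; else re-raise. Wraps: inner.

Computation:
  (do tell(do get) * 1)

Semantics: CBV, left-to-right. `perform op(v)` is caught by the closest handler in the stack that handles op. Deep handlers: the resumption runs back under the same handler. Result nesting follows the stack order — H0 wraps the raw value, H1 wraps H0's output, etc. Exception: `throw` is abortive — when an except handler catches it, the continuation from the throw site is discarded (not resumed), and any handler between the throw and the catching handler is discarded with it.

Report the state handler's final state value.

Step-by-step:
get @ H1 ⇒ 0
tell(0) @ H0 ⇒ log+=0
H0 returns (0, (0))
H1 returns ((0, (0)), 0)
H2 returns ((0, (0)), 0)
= ((0, (0)), 0)

Answer: 0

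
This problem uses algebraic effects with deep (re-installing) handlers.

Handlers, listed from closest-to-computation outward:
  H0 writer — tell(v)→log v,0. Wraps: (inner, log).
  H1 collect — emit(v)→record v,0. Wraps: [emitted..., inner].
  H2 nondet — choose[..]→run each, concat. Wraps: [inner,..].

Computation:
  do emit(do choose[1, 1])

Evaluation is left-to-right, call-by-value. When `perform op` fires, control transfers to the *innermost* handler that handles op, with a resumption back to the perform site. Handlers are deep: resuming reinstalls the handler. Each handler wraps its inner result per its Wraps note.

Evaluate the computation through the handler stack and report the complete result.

Step-by-step:
choose[1, 1] @ H2
  branch[0] choose=1:
    emit(1) @ H1 ⇒ out+=1
    H0 returns (0, ())
    H1 returns [1, (0, ())]
    H2 returns [[1, (0, ())]]
  branch[1] choose=1:
    emit(1) @ H1 ⇒ out+=1
    H0 returns (0, ())
    H1 returns [1, (0, ())]
    H2 returns [[1, (0, ())]]
= [[1, (0, ())], [1, (0, ())]]

Answer: [[1, (0, ())], [1, (0, ())]]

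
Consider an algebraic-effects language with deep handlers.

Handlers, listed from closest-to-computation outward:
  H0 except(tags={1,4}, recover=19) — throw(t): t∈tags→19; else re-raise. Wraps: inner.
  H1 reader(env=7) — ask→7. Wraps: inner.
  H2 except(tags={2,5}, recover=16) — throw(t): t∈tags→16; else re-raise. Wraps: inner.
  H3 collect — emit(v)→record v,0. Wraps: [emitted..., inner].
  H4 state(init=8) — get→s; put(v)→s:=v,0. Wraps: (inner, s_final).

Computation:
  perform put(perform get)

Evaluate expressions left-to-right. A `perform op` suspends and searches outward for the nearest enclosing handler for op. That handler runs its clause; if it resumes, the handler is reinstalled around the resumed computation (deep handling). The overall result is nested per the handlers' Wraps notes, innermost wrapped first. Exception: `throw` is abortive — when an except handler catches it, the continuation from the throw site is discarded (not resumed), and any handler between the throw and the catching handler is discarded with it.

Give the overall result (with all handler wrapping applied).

Evaluation trace:
get @ H4 ⇒ 8
put(8) @ H4 ⇒ s:=8
H0 returns 0
H1 returns 0
H2 returns 0
H3 returns [0]
H4 returns ([0], 8)
= ([0], 8)

Answer: ([0], 8)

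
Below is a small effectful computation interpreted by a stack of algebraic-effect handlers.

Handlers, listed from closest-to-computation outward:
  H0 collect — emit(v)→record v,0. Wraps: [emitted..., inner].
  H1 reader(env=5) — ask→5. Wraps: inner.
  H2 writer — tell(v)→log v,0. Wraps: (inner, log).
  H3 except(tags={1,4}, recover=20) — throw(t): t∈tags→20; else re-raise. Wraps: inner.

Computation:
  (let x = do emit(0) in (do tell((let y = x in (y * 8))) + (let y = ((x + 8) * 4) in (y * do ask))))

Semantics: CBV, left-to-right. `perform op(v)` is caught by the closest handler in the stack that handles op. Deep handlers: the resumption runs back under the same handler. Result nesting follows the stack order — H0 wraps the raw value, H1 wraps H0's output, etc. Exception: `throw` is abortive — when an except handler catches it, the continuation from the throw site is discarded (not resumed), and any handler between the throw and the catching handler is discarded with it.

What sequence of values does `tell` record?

Step-by-step:
emit(0) @ H0 ⇒ out+=0
tell(0) @ H2 ⇒ log+=0
ask @ H1 ⇒ 5
H0 returns [0, 160]
H1 returns [0, 160]
H2 returns ([0, 160], (0))
H3 returns ([0, 160], (0))
= ([0, 160], (0))

Answer: (0)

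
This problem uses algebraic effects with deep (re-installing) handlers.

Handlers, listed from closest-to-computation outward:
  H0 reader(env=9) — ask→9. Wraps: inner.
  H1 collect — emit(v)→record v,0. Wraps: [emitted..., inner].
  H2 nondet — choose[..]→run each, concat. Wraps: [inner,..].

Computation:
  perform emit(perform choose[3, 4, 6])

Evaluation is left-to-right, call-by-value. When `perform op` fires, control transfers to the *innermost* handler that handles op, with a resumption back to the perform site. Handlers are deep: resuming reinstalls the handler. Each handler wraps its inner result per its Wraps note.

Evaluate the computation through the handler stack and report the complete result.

Answer: [[3, 0], [4, 0], [6, 0]]

Evaluation trace:
choose[3, 4, 6] @ H2
  branch[0] choose=3:
    emit(3) @ H1 ⇒ out+=3
    H0 returns 0
    H1 returns [3, 0]
    H2 returns [[3, 0]]
  branch[1] choose=4:
    emit(4) @ H1 ⇒ out+=4
    H0 returns 0
    H1 returns [4, 0]
    H2 returns [[4, 0]]
  branch[2] choose=6:
    emit(6) @ H1 ⇒ out+=6
    H0 returns 0
    H1 returns [6, 0]
    H2 returns [[6, 0]]
= [[3, 0], [4, 0], [6, 0]]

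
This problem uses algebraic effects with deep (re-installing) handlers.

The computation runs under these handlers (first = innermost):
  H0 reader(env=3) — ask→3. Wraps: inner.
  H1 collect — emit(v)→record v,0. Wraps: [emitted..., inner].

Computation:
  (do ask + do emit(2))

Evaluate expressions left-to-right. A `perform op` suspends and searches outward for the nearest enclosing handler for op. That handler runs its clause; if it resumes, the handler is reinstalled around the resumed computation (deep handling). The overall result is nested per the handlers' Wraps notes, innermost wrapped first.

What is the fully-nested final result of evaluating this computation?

Answer: [2, 3]

Working:
ask @ H0 ⇒ 3
emit(2) @ H1 ⇒ out+=2
H0 returns 3
H1 returns [2, 3]
= [2, 3]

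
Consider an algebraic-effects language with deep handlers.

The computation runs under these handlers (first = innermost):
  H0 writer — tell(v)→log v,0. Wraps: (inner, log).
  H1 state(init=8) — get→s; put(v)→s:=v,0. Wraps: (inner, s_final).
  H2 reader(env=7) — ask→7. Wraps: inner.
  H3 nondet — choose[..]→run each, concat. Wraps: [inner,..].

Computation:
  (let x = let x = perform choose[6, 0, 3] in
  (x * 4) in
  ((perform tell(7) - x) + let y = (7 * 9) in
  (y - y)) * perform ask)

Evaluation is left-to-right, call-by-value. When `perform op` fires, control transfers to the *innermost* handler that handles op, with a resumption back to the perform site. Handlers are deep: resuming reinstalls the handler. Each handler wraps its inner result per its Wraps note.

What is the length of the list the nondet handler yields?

Working:
choose[6, 0, 3] @ H3
  branch[0] choose=6:
    tell(7) @ H0 ⇒ log+=7
    ask @ H2 ⇒ 7
    H0 returns (-168, (7))
    H1 returns ((-168, (7)), 8)
    H2 returns ((-168, (7)), 8)
    H3 returns [((-168, (7)), 8)]
  branch[1] choose=0:
    tell(7) @ H0 ⇒ log+=7
    ask @ H2 ⇒ 7
    H0 returns (0, (7))
    H1 returns ((0, (7)), 8)
    H2 returns ((0, (7)), 8)
    H3 returns [((0, (7)), 8)]
  branch[2] choose=3:
    tell(7) @ H0 ⇒ log+=7
    ask @ H2 ⇒ 7
    H0 returns (-84, (7))
    H1 returns ((-84, (7)), 8)
    H2 returns ((-84, (7)), 8)
    H3 returns [((-84, (7)), 8)]
= [((-168, (7)), 8), ((0, (7)), 8), ((-84, (7)), 8)]

Answer: 3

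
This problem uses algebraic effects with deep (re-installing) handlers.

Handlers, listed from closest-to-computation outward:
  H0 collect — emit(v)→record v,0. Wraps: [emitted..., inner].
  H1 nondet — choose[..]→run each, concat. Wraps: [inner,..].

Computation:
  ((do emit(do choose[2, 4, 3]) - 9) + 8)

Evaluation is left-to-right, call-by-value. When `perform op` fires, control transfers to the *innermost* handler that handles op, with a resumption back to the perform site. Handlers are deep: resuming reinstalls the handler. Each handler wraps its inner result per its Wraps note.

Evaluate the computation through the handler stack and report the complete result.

Working:
choose[2, 4, 3] @ H1
  branch[0] choose=2:
    emit(2) @ H0 ⇒ out+=2
    H0 returns [2, -1]
    H1 returns [[2, -1]]
  branch[1] choose=4:
    emit(4) @ H0 ⇒ out+=4
    H0 returns [4, -1]
    H1 returns [[4, -1]]
  branch[2] choose=3:
    emit(3) @ H0 ⇒ out+=3
    H0 returns [3, -1]
    H1 returns [[3, -1]]
= [[2, -1], [4, -1], [3, -1]]

Answer: [[2, -1], [4, -1], [3, -1]]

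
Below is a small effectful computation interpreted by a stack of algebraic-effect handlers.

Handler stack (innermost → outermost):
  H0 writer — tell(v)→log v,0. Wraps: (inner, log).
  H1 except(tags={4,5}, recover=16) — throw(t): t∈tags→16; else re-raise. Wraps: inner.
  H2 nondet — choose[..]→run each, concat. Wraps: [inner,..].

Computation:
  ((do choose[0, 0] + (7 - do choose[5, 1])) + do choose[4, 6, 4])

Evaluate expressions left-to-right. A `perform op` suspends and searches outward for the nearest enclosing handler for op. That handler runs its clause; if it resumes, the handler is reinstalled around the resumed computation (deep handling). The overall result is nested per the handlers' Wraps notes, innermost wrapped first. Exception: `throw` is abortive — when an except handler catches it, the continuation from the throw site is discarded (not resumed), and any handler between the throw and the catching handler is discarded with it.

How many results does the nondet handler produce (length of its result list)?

Working:
choose[0, 0] @ H2
  branch[0] choose=0:
    choose[5, 1] @ H2
      branch[0] choose=5:
        choose[4, 6, 4] @ H2
          branch[0] choose=4:
            H0 returns (6, ())
            H1 returns (6, ())
            H2 returns [(6, ())]
          branch[1] choose=6:
            H0 returns (8, ())
            H1 returns (8, ())
            H2 returns [(8, ())]
          branch[2] choose=4:
            H0 returns (6, ())
            H1 returns (6, ())
            H2 returns [(6, ())]
      branch[1] choose=1:
        choose[4, 6, 4] @ H2
          branch[0] choose=4:
            H0 returns (10, ())
            H1 returns (10, ())
            H2 returns [(10, ())]
          branch[1] choose=6:
            H0 returns (12, ())
            H1 returns (12, ())
            H2 returns [(12, ())]
          branch[2] choose=4:
            H0 returns (10, ())
            H1 returns (10, ())
            H2 returns [(10, ())]
  branch[1] choose=0:
    choose[5, 1] @ H2
      branch[0] choose=5:
        choose[4, 6, 4] @ H2
          branch[0] choose=4:
            H0 returns (6, ())
            H1 returns (6, ())
            H2 returns [(6, ())]
          branch[1] choose=6:
            H0 returns (8, ())
            H1 returns (8, ())
            H2 returns [(8, ())]
          branch[2] choose=4:
            H0 returns (6, ())
            H1 returns (6, ())
            H2 returns [(6, ())]
      branch[1] choose=1:
        choose[4, 6, 4] @ H2
          branch[0] choose=4:
            H0 returns (10, ())
            H1 returns (10, ())
            H2 returns [(10, ())]
          branch[1] choose=6:
            H0 returns (12, ())
            H1 returns (12, ())
            H2 returns [(12, ())]
          branch[2] choose=4:
            H0 returns (10, ())
            H1 returns (10, ())
            H2 returns [(10, ())]
= [(6, ()), (8, ()), (6, ()), (10, ()), (12, ()), (10, ()), (6, ()), (8, ()), (6, ()), (10, ()), (12, ()), (10, ())]

Answer: 12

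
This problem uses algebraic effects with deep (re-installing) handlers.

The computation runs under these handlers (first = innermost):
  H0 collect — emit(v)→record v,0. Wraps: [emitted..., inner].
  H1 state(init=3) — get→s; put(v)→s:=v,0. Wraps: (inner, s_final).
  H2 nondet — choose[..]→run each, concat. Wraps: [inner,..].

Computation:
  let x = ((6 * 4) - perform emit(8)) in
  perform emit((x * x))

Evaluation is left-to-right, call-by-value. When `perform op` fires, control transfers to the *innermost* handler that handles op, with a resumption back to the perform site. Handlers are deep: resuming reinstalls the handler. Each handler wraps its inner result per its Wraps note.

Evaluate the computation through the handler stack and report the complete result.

Working:
emit(8) @ H0 ⇒ out+=8
emit(576) @ H0 ⇒ out+=576
H0 returns [8, 576, 0]
H1 returns ([8, 576, 0], 3)
H2 returns [([8, 576, 0], 3)]
= [([8, 576, 0], 3)]

Answer: [([8, 576, 0], 3)]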